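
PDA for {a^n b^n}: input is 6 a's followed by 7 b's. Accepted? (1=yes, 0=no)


Language requires equal numbers of a's and b's
PDA pushes for each 'a', pops for each 'b'
Number of a's = 6
Number of b's = 7
6 != 7 -> Reject

0


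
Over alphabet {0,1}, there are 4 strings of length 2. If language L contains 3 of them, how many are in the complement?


Alphabet: {0,1}
String length: 2
Total strings of length 2 = 2^2 = 4
Strings in L = 3
Complement = total - |L|
= 4 - 3
= 1

1


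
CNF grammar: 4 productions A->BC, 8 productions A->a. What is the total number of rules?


CNF allows two rule forms:
  A -> BC (binary): 4 rules
  A -> a (terminal): 8 rules
Total = 4 + 8 = 12

12


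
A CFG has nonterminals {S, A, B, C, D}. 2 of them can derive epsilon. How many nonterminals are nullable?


Nonterminals: {S, A, B, C, D}
A nonterminal is nullable if it can derive epsilon
Counting nullable nonterminals: 2
Total nullable = 2

2


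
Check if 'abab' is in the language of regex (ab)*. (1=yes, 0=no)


Pattern: (ab)*
String: 'abab'
Pattern requires: zero or more repetitions of 'ab'
Pairs: ['ab', 'ab']
All pairs are 'ab'? Yes
Result: 1

1


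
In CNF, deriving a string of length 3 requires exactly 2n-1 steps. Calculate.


Chomsky Normal Form derivation:
String length n = 3
Each step either:
  - Splits a nonterminal into two (n-1 such steps)
  - Converts a nonterminal to terminal (n such steps)
Total = (n-1) + n = 2n - 1
= 2(3) - 1
= 6 - 1
= 5

5


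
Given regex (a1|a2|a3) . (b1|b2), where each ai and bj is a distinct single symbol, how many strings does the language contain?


First group: 3 alternatives
Second group: 2 alternatives
Concatenation: each choice from group 1 pairs with each from group 2
Total = 3 x 2 = 6

6


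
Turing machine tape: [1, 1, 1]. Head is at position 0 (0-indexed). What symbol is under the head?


Tape: [1, 1, 1]
Positions: 0 1 2
Values:    1 1 1
Head at position 0
tape[0] = 1

1


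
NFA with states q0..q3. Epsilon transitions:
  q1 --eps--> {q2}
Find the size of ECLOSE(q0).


Starting from q0
Initialize closure = {q0}
q0 has no outgoing epsilon transitions -> nothing to add
Final closure: {q0}
Size = 1

1


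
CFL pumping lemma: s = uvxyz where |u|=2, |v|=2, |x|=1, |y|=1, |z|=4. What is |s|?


|s| = |u| + |v| + |x| + |y| + |z|
= 2 + 2 + 1 + 1 + 4
= 4 + 1 + 5
= 5 + 5
= 10

10


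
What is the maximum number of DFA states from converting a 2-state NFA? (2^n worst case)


NFA has 2 states
Subset construction: each DFA state = subset of NFA states
Maximum subsets = 2^2
2^2 = 4

4


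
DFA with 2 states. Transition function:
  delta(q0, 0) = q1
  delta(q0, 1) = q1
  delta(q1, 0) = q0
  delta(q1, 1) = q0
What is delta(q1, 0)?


Looking up transition function:
delta(q1, 0) in the table
Row: q1, Column: 0
Result: q0

q0


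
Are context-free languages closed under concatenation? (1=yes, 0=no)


CFL closure properties:
  Closed under: union, concatenation, Kleene star
  NOT closed under: intersection, complement
Operation 'concatenation' is in closed list -> Yes (closed)

1


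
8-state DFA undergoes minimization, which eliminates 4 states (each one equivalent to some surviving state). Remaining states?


Original DFA: 8 states
Redundant states removed: 4
Minimized states = original - removed
= 8 - 4
= 4

4


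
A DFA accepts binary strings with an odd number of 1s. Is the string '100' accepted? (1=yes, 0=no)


DFA has 2 states: q_even (start, accept=no) and q_odd
Processing string '100' character by character:
  Position 0: read '1', 1-count=1 -> q_odd
  Position 1: read '0', 1-count=1 -> q_odd (no change)
  Position 2: read '0', 1-count=1 -> q_odd (no change)
Final state: q_odd, total 1s = 1 (odd); the DFA requires an odd count -> accept

1


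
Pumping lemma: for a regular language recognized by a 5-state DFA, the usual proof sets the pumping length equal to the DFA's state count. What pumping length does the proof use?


Pumping lemma for regular languages (standard proof):
Take p = |Q|, the number of DFA states.
Any string of length >= |Q| passes through |Q|+1 states while reading its first |Q| symbols,
so by pigeonhole some state repeats, giving the loop that can be pumped.
Here |Q| = 5
Therefore the proof uses p = 5

5


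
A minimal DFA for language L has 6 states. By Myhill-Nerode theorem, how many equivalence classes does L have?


Myhill-Nerode theorem:
Number of equivalence classes = number of states in minimal DFA
Minimal DFA states = 6
Therefore equivalence classes = 6

6


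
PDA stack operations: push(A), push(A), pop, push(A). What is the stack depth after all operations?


Tracing stack operations:
  push(A) -> stack = [A], depth=1
  push(A) -> stack = [A,A], depth=2
  pop -> removed A, stack = [A], depth=1
  push(A) -> stack = [A,A], depth=2
Final depth = 2

2


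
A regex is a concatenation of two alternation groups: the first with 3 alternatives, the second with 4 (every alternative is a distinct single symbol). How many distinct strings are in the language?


First group: 3 alternatives
Second group: 4 alternatives
Concatenation: each choice from group 1 pairs with each from group 2
Total = 3 x 4 = 12

12


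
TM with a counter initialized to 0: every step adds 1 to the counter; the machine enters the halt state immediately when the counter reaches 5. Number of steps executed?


Counter starts at 0. Counting sequence:
  Step 1: counter = 1
  Step 2: counter = 2
  Step 3: counter = 3
  Step 4: counter = 4
  Step 5: counter = 5
Counter reached 5 -> halt
Total steps = 5

5


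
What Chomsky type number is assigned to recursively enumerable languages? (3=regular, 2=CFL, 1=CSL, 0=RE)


Chomsky hierarchy levels:
  Type 3: Regular (DFA/NFA/regex)
  Type 2: Context-free (PDA)
  Type 1: Context-sensitive
  Type 0: Recursively enumerable (TM)
'recursively enumerable' corresponds to Type 0

0


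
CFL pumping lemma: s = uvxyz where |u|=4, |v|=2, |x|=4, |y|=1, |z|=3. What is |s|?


|s| = |u| + |v| + |x| + |y| + |z|
= 4 + 2 + 4 + 1 + 3
= 6 + 4 + 4
= 10 + 4
= 14

14


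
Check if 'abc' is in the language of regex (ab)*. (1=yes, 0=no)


Pattern: (ab)*
String: 'abc'
Pattern requires: zero or more repetitions of 'ab'
Length 3 is odd -> cannot be (ab)* -> no match
Result: 0

0


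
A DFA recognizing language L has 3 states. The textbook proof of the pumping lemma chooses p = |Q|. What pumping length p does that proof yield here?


Pumping lemma for regular languages (standard proof):
Take p = |Q|, the number of DFA states.
Any string of length >= |Q| passes through |Q|+1 states while reading its first |Q| symbols,
so by pigeonhole some state repeats, giving the loop that can be pumped.
Here |Q| = 3
Therefore the proof uses p = 3

3


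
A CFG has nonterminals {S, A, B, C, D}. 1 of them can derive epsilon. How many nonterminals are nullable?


Nonterminals: {S, A, B, C, D}
A nonterminal is nullable if it can derive epsilon
Counting nullable nonterminals: 1
Total nullable = 1

1


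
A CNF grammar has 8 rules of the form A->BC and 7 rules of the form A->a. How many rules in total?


CNF allows two rule forms:
  A -> BC (binary): 8 rules
  A -> a (terminal): 7 rules
Total = 8 + 7 = 15

15


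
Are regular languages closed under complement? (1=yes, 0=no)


Regular languages are closed under:
- Union (DFA product construction)
- Intersection (DFA product construction)
- Complement (swap accept/reject states)
- Concatenation (NFA construction)
- Kleene star (NFA construction)
complement is in this list
Therefore: closed

1


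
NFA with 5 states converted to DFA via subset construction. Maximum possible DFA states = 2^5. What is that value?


NFA has 5 states
Subset construction: each DFA state = subset of NFA states
Maximum subsets = 2^5
2^5 = 32

32


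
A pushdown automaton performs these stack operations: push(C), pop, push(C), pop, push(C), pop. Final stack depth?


Tracing stack operations:
  push(C) -> stack = [C], depth=1
  pop -> removed C, stack = [], depth=0
  push(C) -> stack = [C], depth=1
  pop -> removed C, stack = [], depth=0
  push(C) -> stack = [C], depth=1
  pop -> removed C, stack = [], depth=0
Final depth = 0

0


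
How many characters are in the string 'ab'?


String: 'ab'
Counting characters:
  'a' appears 1 time(s)
  'b' appears 1 time(s)
Total length = 1 + 1 = 2

2


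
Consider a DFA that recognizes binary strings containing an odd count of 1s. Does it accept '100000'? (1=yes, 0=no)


DFA has 2 states: q_even (start, accept=no) and q_odd
Processing string '100000' character by character:
  Position 0: read '1', 1-count=1 -> q_odd
  Position 1: read '0', 1-count=1 -> q_odd (no change)
  Position 2: read '0', 1-count=1 -> q_odd (no change)
  Position 3: read '0', 1-count=1 -> q_odd (no change)
  Position 4: read '0', 1-count=1 -> q_odd (no change)
  Position 5: read '0', 1-count=1 -> q_odd (no change)
Final state: q_odd, total 1s = 1 (odd); the DFA requires an odd count -> accept

1


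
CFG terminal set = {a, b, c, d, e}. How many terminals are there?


Terminal symbols: a, b, c, d, e
Counting each: a (#1), b (#2), c (#3), d (#4), e (#5)
Total = 5

5


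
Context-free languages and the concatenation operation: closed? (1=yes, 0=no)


CFL closure properties:
  Closed under: union, concatenation, Kleene star
  NOT closed under: intersection, complement
Operation 'concatenation' is in closed list -> Yes (closed)

1


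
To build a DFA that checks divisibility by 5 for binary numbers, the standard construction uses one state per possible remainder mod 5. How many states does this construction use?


Divisibility by 5 is tracked via the remainder mod 5: 0, 1, ..., 4
The construction assigns one state to each remainder
Number of remainders = 5

5


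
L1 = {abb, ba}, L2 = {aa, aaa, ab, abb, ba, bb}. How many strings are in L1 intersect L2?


L1 = {abb, ba}
L2 = {aa, aaa, ab, abb, ba, bb}
Checking each string in L1 against L2:
  'abb': in L2? Yes
  'ba': in L2? Yes
Intersection = {abb, ba}
|L1 ∩ L2| = 2

2


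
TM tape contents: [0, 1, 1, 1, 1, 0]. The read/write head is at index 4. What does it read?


Tape: [0, 1, 1, 1, 1, 0]
Positions: 0 1 2 3 4 5
Values:    0 1 1 1 1 0
Head at position 4
tape[4] = 1

1


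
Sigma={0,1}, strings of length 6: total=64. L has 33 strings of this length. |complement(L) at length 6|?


Alphabet: {0,1}
String length: 6
Total strings of length 6 = 2^6 = 64
Strings in L = 33
Complement = total - |L|
= 64 - 33
= 31

31


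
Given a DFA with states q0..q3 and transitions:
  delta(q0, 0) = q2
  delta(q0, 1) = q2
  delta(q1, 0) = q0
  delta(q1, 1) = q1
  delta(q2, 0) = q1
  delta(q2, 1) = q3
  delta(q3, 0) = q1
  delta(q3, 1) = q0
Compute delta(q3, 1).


Looking up transition function:
delta(q3, 1) in the table
Row: q3, Column: 1
Result: q0

q0


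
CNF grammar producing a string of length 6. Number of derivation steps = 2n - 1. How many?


Chomsky Normal Form derivation:
String length n = 6
Each step either:
  - Splits a nonterminal into two (n-1 such steps)
  - Converts a nonterminal to terminal (n such steps)
Total = (n-1) + n = 2n - 1
= 2(6) - 1
= 12 - 1
= 11

11


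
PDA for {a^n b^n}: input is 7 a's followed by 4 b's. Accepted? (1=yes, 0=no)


Language requires equal numbers of a's and b's
PDA pushes for each 'a', pops for each 'b'
Number of a's = 7
Number of b's = 4
7 != 4 -> Reject

0


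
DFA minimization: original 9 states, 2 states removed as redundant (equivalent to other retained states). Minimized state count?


Original DFA: 9 states
Redundant states removed: 2
Minimized states = original - removed
= 9 - 2
= 7

7


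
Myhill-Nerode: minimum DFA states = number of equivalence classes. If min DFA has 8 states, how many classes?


Myhill-Nerode theorem:
Number of equivalence classes = number of states in minimal DFA
Minimal DFA states = 8
Therefore equivalence classes = 8

8


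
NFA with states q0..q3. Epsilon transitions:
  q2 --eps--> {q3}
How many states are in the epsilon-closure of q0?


Starting from q0
Initialize closure = {q0}
q0 has no outgoing epsilon transitions -> nothing to add
Final closure: {q0}
Size = 1

1


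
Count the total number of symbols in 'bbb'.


String: 'bbb'
Counting characters:
  'b' appears 3 time(s)
Total length = 0 + 3 = 3

3


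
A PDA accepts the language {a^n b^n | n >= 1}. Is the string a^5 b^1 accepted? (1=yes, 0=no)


Language requires equal numbers of a's and b's
PDA pushes for each 'a', pops for each 'b'
Number of a's = 5
Number of b's = 1
5 != 1 -> Reject

0


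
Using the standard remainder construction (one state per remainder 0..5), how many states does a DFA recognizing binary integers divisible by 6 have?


Divisibility by 6 is tracked via the remainder mod 6: 0, 1, ..., 5
The construction assigns one state to each remainder
Number of remainders = 6

6


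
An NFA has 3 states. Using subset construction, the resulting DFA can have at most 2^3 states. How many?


NFA has 3 states
Subset construction: each DFA state = subset of NFA states
Maximum subsets = 2^3
2^3 = 8

8


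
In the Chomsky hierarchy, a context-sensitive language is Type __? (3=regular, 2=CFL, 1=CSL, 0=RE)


Chomsky hierarchy levels:
  Type 3: Regular (DFA/NFA/regex)
  Type 2: Context-free (PDA)
  Type 1: Context-sensitive
  Type 0: Recursively enumerable (TM)
'context-sensitive' corresponds to Type 1

1


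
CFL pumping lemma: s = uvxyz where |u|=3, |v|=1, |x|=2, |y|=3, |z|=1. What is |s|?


|s| = |u| + |v| + |x| + |y| + |z|
= 3 + 1 + 2 + 3 + 1
= 4 + 2 + 4
= 6 + 4
= 10

10


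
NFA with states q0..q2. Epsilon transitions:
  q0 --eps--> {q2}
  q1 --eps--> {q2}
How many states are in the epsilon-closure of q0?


Starting from q0
Initialize closure = {q0}
Follow epsilon from q0 -> add q2
Final closure: {q0, q2}
Size = 2

2


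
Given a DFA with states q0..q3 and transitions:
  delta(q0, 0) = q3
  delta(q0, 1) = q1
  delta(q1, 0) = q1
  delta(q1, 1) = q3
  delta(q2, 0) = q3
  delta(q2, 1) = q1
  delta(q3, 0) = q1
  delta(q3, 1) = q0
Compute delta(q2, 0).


Looking up transition function:
delta(q2, 0) in the table
Row: q2, Column: 0
Result: q3

q3


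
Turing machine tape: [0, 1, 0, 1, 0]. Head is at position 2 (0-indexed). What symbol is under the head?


Tape: [0, 1, 0, 1, 0]
Positions: 0 1 2 3 4
Values:    0 1 0 1 0
Head at position 2
tape[2] = 0

0


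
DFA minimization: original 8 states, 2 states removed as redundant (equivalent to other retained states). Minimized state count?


Original DFA: 8 states
Redundant states removed: 2
Minimized states = original - removed
= 8 - 2
= 6

6


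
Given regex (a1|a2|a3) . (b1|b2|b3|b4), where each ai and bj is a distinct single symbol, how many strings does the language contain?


First group: 3 alternatives
Second group: 4 alternatives
Concatenation: each choice from group 1 pairs with each from group 2
Total = 3 x 4 = 12

12


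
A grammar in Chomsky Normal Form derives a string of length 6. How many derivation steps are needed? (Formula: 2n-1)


Chomsky Normal Form derivation:
String length n = 6
Each step either:
  - Splits a nonterminal into two (n-1 such steps)
  - Converts a nonterminal to terminal (n such steps)
Total = (n-1) + n = 2n - 1
= 2(6) - 1
= 12 - 1
= 11

11


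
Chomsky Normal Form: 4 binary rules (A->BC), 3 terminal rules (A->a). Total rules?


CNF allows two rule forms:
  A -> BC (binary): 4 rules
  A -> a (terminal): 3 rules
Total = 4 + 3 = 7

7


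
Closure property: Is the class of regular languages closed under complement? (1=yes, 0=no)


Regular languages are closed under all standard operations:
- Union: Yes (product construction)
- Intersection: Yes (product construction)
- Complement: Yes (swap accept/reject)
- Concatenation: Yes (NFA construction)
Operation: complement -> Closed

1


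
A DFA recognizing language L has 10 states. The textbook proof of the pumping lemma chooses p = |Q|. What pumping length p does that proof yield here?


Pumping lemma for regular languages (standard proof):
Take p = |Q|, the number of DFA states.
Any string of length >= |Q| passes through |Q|+1 states while reading its first |Q| symbols,
so by pigeonhole some state repeats, giving the loop that can be pumped.
Here |Q| = 10
Therefore the proof uses p = 10

10


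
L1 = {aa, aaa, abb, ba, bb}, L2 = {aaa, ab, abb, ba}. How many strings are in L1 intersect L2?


L1 = {aa, aaa, abb, ba, bb}
L2 = {aaa, ab, abb, ba}
Checking each string in L1 against L2:
  'aa': in L2? No
  'aaa': in L2? Yes
  'abb': in L2? Yes
  'ba': in L2? Yes
  'bb': in L2? No
Intersection = {aaa, abb, ba}
|L1 ∩ L2| = 3

3


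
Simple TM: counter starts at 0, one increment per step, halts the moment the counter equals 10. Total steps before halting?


Counter starts at 0. Counting sequence:
  Step 1: counter = 1
  Step 2: counter = 2
  Step 3: counter = 3
  Step 4: counter = 4
  Step 5: counter = 5
  Step 6: counter = 6
  ...
  Step 10: counter = 10
Counter reached 10 -> halt
Total steps = 10

10


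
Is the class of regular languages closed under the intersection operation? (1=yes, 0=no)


Regular languages are closed under:
- Union (DFA product construction)
- Intersection (DFA product construction)
- Complement (swap accept/reject states)
- Concatenation (NFA construction)
- Kleene star (NFA construction)
intersection is in this list
Therefore: closed

1


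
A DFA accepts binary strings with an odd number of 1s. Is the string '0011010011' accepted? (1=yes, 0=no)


DFA has 2 states: q_even (start, accept=no) and q_odd
Processing string '0011010011' character by character:
  Position 0: read '0', 1-count=0 -> q_even (no change)
  Position 1: read '0', 1-count=0 -> q_even (no change)
  Position 2: read '1', 1-count=1 -> q_odd
  Position 3: read '1', 1-count=2 -> q_even
  Position 4: read '0', 1-count=2 -> q_even (no change)
  Position 5: read '1', 1-count=3 -> q_odd
  Position 6: read '0', 1-count=3 -> q_odd (no change)
  Position 7: read '0', 1-count=3 -> q_odd (no change)
  Position 8: read '1', 1-count=4 -> q_even
  Position 9: read '1', 1-count=5 -> q_odd
Final state: q_odd, total 1s = 5 (odd); the DFA requires an odd count -> accept

1


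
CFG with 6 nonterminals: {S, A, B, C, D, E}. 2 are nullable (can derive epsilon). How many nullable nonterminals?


Nonterminals: {S, A, B, C, D, E}
A nonterminal is nullable if it can derive epsilon
Counting nullable nonterminals: 2
Total nullable = 2

2


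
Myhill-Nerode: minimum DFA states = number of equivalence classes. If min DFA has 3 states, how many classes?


Myhill-Nerode theorem:
Number of equivalence classes = number of states in minimal DFA
Minimal DFA states = 3
Therefore equivalence classes = 3

3


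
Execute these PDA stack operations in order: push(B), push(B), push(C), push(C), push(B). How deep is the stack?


Tracing stack operations:
  push(B) -> stack = [B], depth=1
  push(B) -> stack = [B,B], depth=2
  push(C) -> stack = [B,B,C], depth=3
  push(C) -> stack = [B,B,C,C], depth=4
  push(B) -> stack = [B,B,C,C,B], depth=5
Final depth = 5

5


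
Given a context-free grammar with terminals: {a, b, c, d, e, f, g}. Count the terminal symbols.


Terminal symbols: a, b, c, d, e, f, g
Counting each: a (#1), b (#2), c (#3), d (#4), e (#5), f (#6), g (#7)
Total = 7

7


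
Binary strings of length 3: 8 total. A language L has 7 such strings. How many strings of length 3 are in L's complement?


Alphabet: {0,1}
String length: 3
Total strings of length 3 = 2^3 = 8
Strings in L = 7
Complement = total - |L|
= 8 - 7
= 1

1


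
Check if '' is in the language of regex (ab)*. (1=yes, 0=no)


Pattern: (ab)*
String: ''
Pattern requires: zero or more repetitions of 'ab'
Pairs: []
All pairs are 'ab'? Yes
Result: 1

1


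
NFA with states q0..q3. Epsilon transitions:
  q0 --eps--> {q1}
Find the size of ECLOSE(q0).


Starting from q0
Initialize closure = {q0}
Follow epsilon from q0 -> add q1
Final closure: {q0, q1}
Size = 2

2


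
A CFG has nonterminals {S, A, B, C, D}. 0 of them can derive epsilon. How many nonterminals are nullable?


Nonterminals: {S, A, B, C, D}
A nonterminal is nullable if it can derive epsilon
Counting nullable nonterminals: 0
Total nullable = 0

0


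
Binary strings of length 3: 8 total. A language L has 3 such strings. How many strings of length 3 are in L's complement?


Alphabet: {0,1}
String length: 3
Total strings of length 3 = 2^3 = 8
Strings in L = 3
Complement = total - |L|
= 8 - 3
= 5

5


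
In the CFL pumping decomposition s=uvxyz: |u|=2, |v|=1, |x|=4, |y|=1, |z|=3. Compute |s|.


|s| = |u| + |v| + |x| + |y| + |z|
= 2 + 1 + 4 + 1 + 3
= 3 + 4 + 4
= 7 + 4
= 11

11


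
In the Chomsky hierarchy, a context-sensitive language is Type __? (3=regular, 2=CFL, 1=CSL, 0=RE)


Chomsky hierarchy levels:
  Type 3: Regular (DFA/NFA/regex)
  Type 2: Context-free (PDA)
  Type 1: Context-sensitive
  Type 0: Recursively enumerable (TM)
'context-sensitive' corresponds to Type 1

1


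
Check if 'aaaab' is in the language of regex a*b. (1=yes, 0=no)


Pattern: a*b
String: 'aaaab'
Pattern requires: zero or more 'a's followed by exactly one 'b'
Found 4 leading 'a's
Remaining: 'b'
Remaining is exactly 'b' -> match
Result: 1

1


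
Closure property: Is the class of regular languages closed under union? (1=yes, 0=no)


Regular languages are closed under all standard operations:
- Union: Yes (product construction)
- Intersection: Yes (product construction)
- Complement: Yes (swap accept/reject)
- Concatenation: Yes (NFA construction)
Operation: union -> Closed

1


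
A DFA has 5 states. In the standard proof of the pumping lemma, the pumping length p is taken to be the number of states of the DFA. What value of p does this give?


Pumping lemma for regular languages (standard proof):
Take p = |Q|, the number of DFA states.
Any string of length >= |Q| passes through |Q|+1 states while reading its first |Q| symbols,
so by pigeonhole some state repeats, giving the loop that can be pumped.
Here |Q| = 5
Therefore the proof uses p = 5

5


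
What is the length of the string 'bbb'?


String: 'bbb'
Counting characters:
  'b' appears 3 time(s)
Total length = 0 + 3 = 3

3


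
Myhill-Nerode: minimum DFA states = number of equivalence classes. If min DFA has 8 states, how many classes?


Myhill-Nerode theorem:
Number of equivalence classes = number of states in minimal DFA
Minimal DFA states = 8
Therefore equivalence classes = 8

8


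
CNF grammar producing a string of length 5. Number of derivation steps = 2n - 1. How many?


Chomsky Normal Form derivation:
String length n = 5
Each step either:
  - Splits a nonterminal into two (n-1 such steps)
  - Converts a nonterminal to terminal (n such steps)
Total = (n-1) + n = 2n - 1
= 2(5) - 1
= 10 - 1
= 9

9


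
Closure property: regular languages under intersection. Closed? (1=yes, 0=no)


Regular languages are closed under:
- Union (DFA product construction)
- Intersection (DFA product construction)
- Complement (swap accept/reject states)
- Concatenation (NFA construction)
- Kleene star (NFA construction)
intersection is in this list
Therefore: closed

1


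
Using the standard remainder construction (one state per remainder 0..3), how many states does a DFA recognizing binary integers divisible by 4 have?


Divisibility by 4 is tracked via the remainder mod 4: 0, 1, ..., 3
The construction assigns one state to each remainder
Number of remainders = 4

4


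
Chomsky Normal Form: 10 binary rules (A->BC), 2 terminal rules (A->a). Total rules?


CNF allows two rule forms:
  A -> BC (binary): 10 rules
  A -> a (terminal): 2 rules
Total = 10 + 2 = 12

12


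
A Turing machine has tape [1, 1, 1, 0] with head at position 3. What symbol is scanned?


Tape: [1, 1, 1, 0]
Positions: 0 1 2 3
Values:    1 1 1 0
Head at position 3
tape[3] = 0

0


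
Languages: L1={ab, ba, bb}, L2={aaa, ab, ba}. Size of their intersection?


L1 = {ab, ba, bb}
L2 = {aaa, ab, ba}
Checking each string in L1 against L2:
  'ab': in L2? Yes
  'ba': in L2? Yes
  'bb': in L2? No
Intersection = {ab, ba}
|L1 ∩ L2| = 2

2


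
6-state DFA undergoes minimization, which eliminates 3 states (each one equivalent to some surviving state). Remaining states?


Original DFA: 6 states
Redundant states removed: 3
Minimized states = original - removed
= 6 - 3
= 3

3


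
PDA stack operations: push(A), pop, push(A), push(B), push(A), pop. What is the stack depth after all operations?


Tracing stack operations:
  push(A) -> stack = [A], depth=1
  pop -> removed A, stack = [], depth=0
  push(A) -> stack = [A], depth=1
  push(B) -> stack = [A,B], depth=2
  push(A) -> stack = [A,B,A], depth=3
  pop -> removed A, stack = [A,B], depth=2
Final depth = 2

2


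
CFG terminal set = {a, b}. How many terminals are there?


Terminal symbols: a, b
Counting each: a (#1), b (#2)
Total = 2

2


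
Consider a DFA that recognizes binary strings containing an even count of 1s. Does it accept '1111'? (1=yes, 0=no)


DFA has 2 states: q_even (start, accept=yes) and q_odd
Processing string '1111' character by character:
  Position 0: read '1', 1-count=1 -> q_odd
  Position 1: read '1', 1-count=2 -> q_even
  Position 2: read '1', 1-count=3 -> q_odd
  Position 3: read '1', 1-count=4 -> q_even
Final state: q_even, total 1s = 4 (even); the DFA requires an even count -> accept

1


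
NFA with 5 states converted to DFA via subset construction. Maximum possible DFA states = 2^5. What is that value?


NFA has 5 states
Subset construction: each DFA state = subset of NFA states
Maximum subsets = 2^5
2^5 = 32

32


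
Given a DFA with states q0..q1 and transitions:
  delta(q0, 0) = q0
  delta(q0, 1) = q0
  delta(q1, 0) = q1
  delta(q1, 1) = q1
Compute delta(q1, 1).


Looking up transition function:
delta(q1, 1) in the table
Row: q1, Column: 1
Result: q1

q1


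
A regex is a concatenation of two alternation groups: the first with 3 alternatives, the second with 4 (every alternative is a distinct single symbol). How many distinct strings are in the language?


First group: 3 alternatives
Second group: 4 alternatives
Concatenation: each choice from group 1 pairs with each from group 2
Total = 3 x 4 = 12

12


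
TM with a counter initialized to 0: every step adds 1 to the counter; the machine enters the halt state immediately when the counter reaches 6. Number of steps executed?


Counter starts at 0. Counting sequence:
  Step 1: counter = 1
  Step 2: counter = 2
  Step 3: counter = 3
  Step 4: counter = 4
  Step 5: counter = 5
  Step 6: counter = 6
Counter reached 6 -> halt
Total steps = 6

6


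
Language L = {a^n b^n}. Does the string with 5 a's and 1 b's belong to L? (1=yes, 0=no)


Language requires equal numbers of a's and b's
PDA pushes for each 'a', pops for each 'b'
Number of a's = 5
Number of b's = 1
5 != 1 -> Reject

0


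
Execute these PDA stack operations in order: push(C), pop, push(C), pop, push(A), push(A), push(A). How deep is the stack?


Tracing stack operations:
  push(C) -> stack = [C], depth=1
  pop -> removed C, stack = [], depth=0
  push(C) -> stack = [C], depth=1
  pop -> removed C, stack = [], depth=0
  push(A) -> stack = [A], depth=1
  push(A) -> stack = [A,A], depth=2
  push(A) -> stack = [A,A,A], depth=3
Final depth = 3

3


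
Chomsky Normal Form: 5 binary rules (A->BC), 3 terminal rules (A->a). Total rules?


CNF allows two rule forms:
  A -> BC (binary): 5 rules
  A -> a (terminal): 3 rules
Total = 5 + 3 = 8

8


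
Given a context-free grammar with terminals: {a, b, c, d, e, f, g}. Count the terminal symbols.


Terminal symbols: a, b, c, d, e, f, g
Counting each: a (#1), b (#2), c (#3), d (#4), e (#5), f (#6), g (#7)
Total = 7

7


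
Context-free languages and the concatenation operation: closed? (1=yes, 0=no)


CFL closure properties:
  Closed under: union, concatenation, Kleene star
  NOT closed under: intersection, complement
Operation 'concatenation' is in closed list -> Yes (closed)

1


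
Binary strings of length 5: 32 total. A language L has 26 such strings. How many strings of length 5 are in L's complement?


Alphabet: {0,1}
String length: 5
Total strings of length 5 = 2^5 = 32
Strings in L = 26
Complement = total - |L|
= 32 - 26
= 6

6


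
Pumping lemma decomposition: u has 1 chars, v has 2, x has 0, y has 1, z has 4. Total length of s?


|s| = |u| + |v| + |x| + |y| + |z|
= 1 + 2 + 0 + 1 + 4
= 3 + 0 + 5
= 3 + 5
= 8

8


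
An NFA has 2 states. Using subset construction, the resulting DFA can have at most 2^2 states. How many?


NFA has 2 states
Subset construction: each DFA state = subset of NFA states
Maximum subsets = 2^2
2^2 = 4

4


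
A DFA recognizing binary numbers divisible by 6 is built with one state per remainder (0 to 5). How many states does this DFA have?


Divisibility by 6 is tracked via the remainder mod 6: 0, 1, ..., 5
The construction assigns one state to each remainder
Number of remainders = 6

6


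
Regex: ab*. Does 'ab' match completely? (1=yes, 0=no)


Pattern: ab*
String: 'ab'
Pattern requires: exactly one 'a' followed by zero or more 'b's
First char is 'a' -> OK
Rest 'b': all b's? Yes
Result: 1

1


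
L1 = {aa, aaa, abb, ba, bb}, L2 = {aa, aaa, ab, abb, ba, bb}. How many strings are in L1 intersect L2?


L1 = {aa, aaa, abb, ba, bb}
L2 = {aa, aaa, ab, abb, ba, bb}
Checking each string in L1 against L2:
  'aa': in L2? Yes
  'aaa': in L2? Yes
  'abb': in L2? Yes
  'ba': in L2? Yes
  'bb': in L2? Yes
Intersection = {aa, aaa, abb, ba, bb}
|L1 ∩ L2| = 5

5


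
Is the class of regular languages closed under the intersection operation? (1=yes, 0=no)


Regular languages are closed under:
- Union (DFA product construction)
- Intersection (DFA product construction)
- Complement (swap accept/reject states)
- Concatenation (NFA construction)
- Kleene star (NFA construction)
intersection is in this list
Therefore: closed

1


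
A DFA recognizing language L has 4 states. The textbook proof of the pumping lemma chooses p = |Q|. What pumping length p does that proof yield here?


Pumping lemma for regular languages (standard proof):
Take p = |Q|, the number of DFA states.
Any string of length >= |Q| passes through |Q|+1 states while reading its first |Q| symbols,
so by pigeonhole some state repeats, giving the loop that can be pumped.
Here |Q| = 4
Therefore the proof uses p = 4

4


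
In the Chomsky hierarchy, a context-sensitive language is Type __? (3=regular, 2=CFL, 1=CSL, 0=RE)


Chomsky hierarchy levels:
  Type 3: Regular (DFA/NFA/regex)
  Type 2: Context-free (PDA)
  Type 1: Context-sensitive
  Type 0: Recursively enumerable (TM)
'context-sensitive' corresponds to Type 1

1


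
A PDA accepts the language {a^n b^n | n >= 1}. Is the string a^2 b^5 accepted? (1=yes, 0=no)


Language requires equal numbers of a's and b's
PDA pushes for each 'a', pops for each 'b'
Number of a's = 2
Number of b's = 5
2 != 5 -> Reject

0


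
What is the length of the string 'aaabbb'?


String: 'aaabbb'
Counting characters:
  'a' appears 3 time(s)
  'b' appears 3 time(s)
Total length = 3 + 3 = 6

6


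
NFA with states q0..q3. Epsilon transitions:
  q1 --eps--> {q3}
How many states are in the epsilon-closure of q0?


Starting from q0
Initialize closure = {q0}
q0 has no outgoing epsilon transitions -> nothing to add
Final closure: {q0}
Size = 1

1


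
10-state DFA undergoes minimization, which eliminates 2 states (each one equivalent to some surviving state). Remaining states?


Original DFA: 10 states
Redundant states removed: 2
Minimized states = original - removed
= 10 - 2
= 8

8


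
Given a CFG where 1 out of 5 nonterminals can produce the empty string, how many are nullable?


Nonterminals: {S, A, B, C, D}
A nonterminal is nullable if it can derive epsilon
Counting nullable nonterminals: 1
Total nullable = 1

1


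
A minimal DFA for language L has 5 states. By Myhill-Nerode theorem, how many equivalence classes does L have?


Myhill-Nerode theorem:
Number of equivalence classes = number of states in minimal DFA
Minimal DFA states = 5
Therefore equivalence classes = 5

5


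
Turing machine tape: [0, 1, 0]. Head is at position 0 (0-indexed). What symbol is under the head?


Tape: [0, 1, 0]
Positions: 0 1 2
Values:    0 1 0
Head at position 0
tape[0] = 0

0


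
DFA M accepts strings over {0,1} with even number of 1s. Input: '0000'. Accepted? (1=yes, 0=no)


DFA has 2 states: q_even (start, accept=yes) and q_odd
Processing string '0000' character by character:
  Position 0: read '0', 1-count=0 -> q_even (no change)
  Position 1: read '0', 1-count=0 -> q_even (no change)
  Position 2: read '0', 1-count=0 -> q_even (no change)
  Position 3: read '0', 1-count=0 -> q_even (no change)
Final state: q_even, total 1s = 0 (even); the DFA requires an even count -> accept

1


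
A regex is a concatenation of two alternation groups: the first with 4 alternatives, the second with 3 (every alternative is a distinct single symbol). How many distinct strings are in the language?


First group: 4 alternatives
Second group: 3 alternatives
Concatenation: each choice from group 1 pairs with each from group 2
Total = 4 x 3 = 12

12


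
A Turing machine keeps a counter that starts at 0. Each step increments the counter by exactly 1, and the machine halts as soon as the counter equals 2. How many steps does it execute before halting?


Counter starts at 0. Counting sequence:
  Step 1: counter = 1
  Step 2: counter = 2
Counter reached 2 -> halt
Total steps = 2

2


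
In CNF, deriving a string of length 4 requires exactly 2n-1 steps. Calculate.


Chomsky Normal Form derivation:
String length n = 4
Each step either:
  - Splits a nonterminal into two (n-1 such steps)
  - Converts a nonterminal to terminal (n such steps)
Total = (n-1) + n = 2n - 1
= 2(4) - 1
= 8 - 1
= 7

7


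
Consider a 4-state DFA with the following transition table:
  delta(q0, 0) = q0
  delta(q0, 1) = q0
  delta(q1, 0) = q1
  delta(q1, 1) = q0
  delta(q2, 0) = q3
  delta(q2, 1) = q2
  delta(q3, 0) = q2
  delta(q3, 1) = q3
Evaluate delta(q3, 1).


Looking up transition function:
delta(q3, 1) in the table
Row: q3, Column: 1
Result: q3

q3


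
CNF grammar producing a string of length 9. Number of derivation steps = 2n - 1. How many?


Chomsky Normal Form derivation:
String length n = 9
Each step either:
  - Splits a nonterminal into two (n-1 such steps)
  - Converts a nonterminal to terminal (n such steps)
Total = (n-1) + n = 2n - 1
= 2(9) - 1
= 18 - 1
= 17

17


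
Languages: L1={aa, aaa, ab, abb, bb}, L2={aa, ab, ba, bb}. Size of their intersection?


L1 = {aa, aaa, ab, abb, bb}
L2 = {aa, ab, ba, bb}
Checking each string in L1 against L2:
  'aa': in L2? Yes
  'aaa': in L2? No
  'ab': in L2? Yes
  'abb': in L2? No
  'bb': in L2? Yes
Intersection = {aa, ab, bb}
|L1 ∩ L2| = 3

3


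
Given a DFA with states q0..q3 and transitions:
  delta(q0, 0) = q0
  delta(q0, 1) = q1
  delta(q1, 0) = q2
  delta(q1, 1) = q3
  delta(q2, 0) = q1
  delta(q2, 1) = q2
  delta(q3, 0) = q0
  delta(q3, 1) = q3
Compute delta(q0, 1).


Looking up transition function:
delta(q0, 1) in the table
Row: q0, Column: 1
Result: q1

q1


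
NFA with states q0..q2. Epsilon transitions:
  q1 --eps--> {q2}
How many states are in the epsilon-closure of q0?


Starting from q0
Initialize closure = {q0}
q0 has no outgoing epsilon transitions -> nothing to add
Final closure: {q0}
Size = 1

1


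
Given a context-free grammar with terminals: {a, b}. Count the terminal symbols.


Terminal symbols: a, b
Counting each: a (#1), b (#2)
Total = 2

2


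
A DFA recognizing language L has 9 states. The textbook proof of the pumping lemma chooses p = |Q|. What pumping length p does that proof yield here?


Pumping lemma for regular languages (standard proof):
Take p = |Q|, the number of DFA states.
Any string of length >= |Q| passes through |Q|+1 states while reading its first |Q| symbols,
so by pigeonhole some state repeats, giving the loop that can be pumped.
Here |Q| = 9
Therefore the proof uses p = 9

9


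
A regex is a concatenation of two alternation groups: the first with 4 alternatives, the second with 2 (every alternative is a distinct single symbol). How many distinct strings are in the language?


First group: 4 alternatives
Second group: 2 alternatives
Concatenation: each choice from group 1 pairs with each from group 2
Total = 4 x 2 = 8

8


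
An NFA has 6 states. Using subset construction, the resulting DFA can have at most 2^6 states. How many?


NFA has 6 states
Subset construction: each DFA state = subset of NFA states
Maximum subsets = 2^6
2^6 = 64

64


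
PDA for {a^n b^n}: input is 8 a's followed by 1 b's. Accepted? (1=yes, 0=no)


Language requires equal numbers of a's and b's
PDA pushes for each 'a', pops for each 'b'
Number of a's = 8
Number of b's = 1
8 != 1 -> Reject

0


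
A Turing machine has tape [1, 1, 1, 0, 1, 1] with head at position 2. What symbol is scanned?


Tape: [1, 1, 1, 0, 1, 1]
Positions: 0 1 2 3 4 5
Values:    1 1 1 0 1 1
Head at position 2
tape[2] = 1

1


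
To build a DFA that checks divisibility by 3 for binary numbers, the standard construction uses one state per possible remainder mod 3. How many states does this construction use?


Divisibility by 3 is tracked via the remainder mod 3: 0, 1, ..., 2
The construction assigns one state to each remainder
Number of remainders = 3

3


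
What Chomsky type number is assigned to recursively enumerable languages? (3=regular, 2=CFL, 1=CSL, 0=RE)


Chomsky hierarchy levels:
  Type 3: Regular (DFA/NFA/regex)
  Type 2: Context-free (PDA)
  Type 1: Context-sensitive
  Type 0: Recursively enumerable (TM)
'recursively enumerable' corresponds to Type 0

0


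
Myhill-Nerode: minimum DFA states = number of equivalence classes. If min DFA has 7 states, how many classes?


Myhill-Nerode theorem:
Number of equivalence classes = number of states in minimal DFA
Minimal DFA states = 7
Therefore equivalence classes = 7

7


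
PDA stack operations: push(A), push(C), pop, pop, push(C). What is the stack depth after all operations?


Tracing stack operations:
  push(A) -> stack = [A], depth=1
  push(C) -> stack = [A,C], depth=2
  pop -> removed C, stack = [A], depth=1
  pop -> removed A, stack = [], depth=0
  push(C) -> stack = [C], depth=1
Final depth = 1

1


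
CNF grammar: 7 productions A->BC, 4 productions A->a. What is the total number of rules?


CNF allows two rule forms:
  A -> BC (binary): 7 rules
  A -> a (terminal): 4 rules
Total = 7 + 4 = 11

11


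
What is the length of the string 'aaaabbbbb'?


String: 'aaaabbbbb'
Counting characters:
  'a' appears 4 time(s)
  'b' appears 5 time(s)
Total length = 4 + 5 = 9

9


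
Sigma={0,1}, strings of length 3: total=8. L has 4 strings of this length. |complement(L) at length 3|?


Alphabet: {0,1}
String length: 3
Total strings of length 3 = 2^3 = 8
Strings in L = 4
Complement = total - |L|
= 8 - 4
= 4

4


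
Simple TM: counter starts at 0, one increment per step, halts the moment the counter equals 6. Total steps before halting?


Counter starts at 0. Counting sequence:
  Step 1: counter = 1
  Step 2: counter = 2
  Step 3: counter = 3
  Step 4: counter = 4
  Step 5: counter = 5
  Step 6: counter = 6
Counter reached 6 -> halt
Total steps = 6

6


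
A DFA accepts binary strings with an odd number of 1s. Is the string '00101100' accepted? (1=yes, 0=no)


DFA has 2 states: q_even (start, accept=no) and q_odd
Processing string '00101100' character by character:
  Position 0: read '0', 1-count=0 -> q_even (no change)
  Position 1: read '0', 1-count=0 -> q_even (no change)
  Position 2: read '1', 1-count=1 -> q_odd
  Position 3: read '0', 1-count=1 -> q_odd (no change)
  Position 4: read '1', 1-count=2 -> q_even
  Position 5: read '1', 1-count=3 -> q_odd
  Position 6: read '0', 1-count=3 -> q_odd (no change)
  Position 7: read '0', 1-count=3 -> q_odd (no change)
Final state: q_odd, total 1s = 3 (odd); the DFA requires an odd count -> accept

1
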